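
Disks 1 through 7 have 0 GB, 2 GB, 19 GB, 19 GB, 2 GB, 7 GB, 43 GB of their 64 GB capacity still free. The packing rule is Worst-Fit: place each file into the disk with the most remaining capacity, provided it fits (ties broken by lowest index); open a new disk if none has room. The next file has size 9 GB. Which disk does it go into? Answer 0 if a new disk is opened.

7

Disks with room: disk 3 (19 GB), disk 4 (19 GB), disk 7 (43 GB).
Most room is disk 7 with 43 GB free.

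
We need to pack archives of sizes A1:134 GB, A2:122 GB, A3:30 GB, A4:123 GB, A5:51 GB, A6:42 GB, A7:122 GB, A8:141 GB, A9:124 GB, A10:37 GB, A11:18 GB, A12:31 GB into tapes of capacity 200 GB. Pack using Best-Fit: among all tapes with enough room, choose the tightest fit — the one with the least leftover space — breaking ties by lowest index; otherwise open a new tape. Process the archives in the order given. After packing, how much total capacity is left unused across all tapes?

225

Put A1 (134 GB) in tape 1; 66 GB remain.
Put A2 (122 GB) in tape 2; 78 GB remain.
Put A3 (30 GB) in tape 1; 36 GB remain.
Put A4 (123 GB) in tape 3; 77 GB remain.
Put A5 (51 GB) in tape 3; 26 GB remain.
Put A6 (42 GB) in tape 2; 36 GB remain.
Put A7 (122 GB) in tape 4; 78 GB remain.
Put A8 (141 GB) in tape 5; 59 GB remain.
Put A9 (124 GB) in tape 6; 76 GB remain.
Put A10 (37 GB) in tape 5; 22 GB remain.
Put A11 (18 GB) in tape 5; 4 GB remain.
Put A12 (31 GB) in tape 1; 5 GB remain.
6 tapes × 200 GB = 1200 GB; used 975 GB; unused 225 GB.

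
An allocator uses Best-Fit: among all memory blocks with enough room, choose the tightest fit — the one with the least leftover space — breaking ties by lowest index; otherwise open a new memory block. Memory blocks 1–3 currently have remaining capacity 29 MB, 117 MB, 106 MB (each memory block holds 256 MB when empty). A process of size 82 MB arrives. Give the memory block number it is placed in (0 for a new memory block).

Memory blocks with room: memory block 2 (117 MB), memory block 3 (106 MB).
Tightest fit is memory block 3 with 106 MB free.

3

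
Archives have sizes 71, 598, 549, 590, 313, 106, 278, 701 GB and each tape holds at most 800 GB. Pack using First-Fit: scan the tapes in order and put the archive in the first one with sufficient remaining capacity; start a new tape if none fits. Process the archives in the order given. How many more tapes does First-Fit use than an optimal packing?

0

First-Fit: [71,598,106] [549] [590] [313,278] [701] → 5 tapes.
Total size 3206 GB; any packing needs at least ⌈3206/800⌉ = 5 tapes.
So 5 is already optimal.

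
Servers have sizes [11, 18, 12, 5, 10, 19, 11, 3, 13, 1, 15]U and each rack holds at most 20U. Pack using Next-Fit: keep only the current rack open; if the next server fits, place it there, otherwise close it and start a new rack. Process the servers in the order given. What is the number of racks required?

11U → rack 1 (remaining 9U)
18U → rack 2 (remaining 2U)
12U → rack 3 (remaining 8U)
5U → rack 3 (remaining 3U)
10U → rack 4 (remaining 10U)
19U → rack 5 (remaining 1U)
11U → rack 6 (remaining 9U)
3U → rack 6 (remaining 6U)
13U → rack 7 (remaining 7U)
1U → rack 7 (remaining 6U)
15U → rack 8 (remaining 5U)

8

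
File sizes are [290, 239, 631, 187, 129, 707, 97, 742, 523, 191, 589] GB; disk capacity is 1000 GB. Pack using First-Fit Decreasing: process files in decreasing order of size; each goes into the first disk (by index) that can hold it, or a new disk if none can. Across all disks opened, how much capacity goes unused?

Sorted descending: 742, 707, 631, 589, 523, 290, 239, 191, 187, 129, 97.
Put 742 GB in disk 1; 258 GB remain.
Put 707 GB in disk 2; 293 GB remain.
Put 631 GB in disk 3; 369 GB remain.
Put 589 GB in disk 4; 411 GB remain.
Put 523 GB in disk 5; 477 GB remain.
Put 290 GB in disk 2; 3 GB remain.
Put 239 GB in disk 1; 19 GB remain.
Put 191 GB in disk 3; 178 GB remain.
Put 187 GB in disk 4; 224 GB remain.
Put 129 GB in disk 3; 49 GB remain.
Put 97 GB in disk 4; 127 GB remain.
5 disks × 1000 GB = 5000 GB; used 4325 GB; unused 675 GB.

675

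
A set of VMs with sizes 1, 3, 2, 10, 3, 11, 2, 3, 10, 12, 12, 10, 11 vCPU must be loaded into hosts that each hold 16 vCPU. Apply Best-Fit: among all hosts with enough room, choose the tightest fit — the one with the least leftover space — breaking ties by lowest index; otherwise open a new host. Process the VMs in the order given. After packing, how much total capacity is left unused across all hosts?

22

host 1: place 1 vCPU, 15 vCPU left
host 1: place 3 vCPU, 12 vCPU left
host 1: place 2 vCPU, 10 vCPU left
host 1: place 10 vCPU, 0 vCPU left
host 2: place 3 vCPU, 13 vCPU left
host 2: place 11 vCPU, 2 vCPU left
host 2: place 2 vCPU, 0 vCPU left
host 3: place 3 vCPU, 13 vCPU left
host 3: place 10 vCPU, 3 vCPU left
host 4: place 12 vCPU, 4 vCPU left
host 5: place 12 vCPU, 4 vCPU left
host 6: place 10 vCPU, 6 vCPU left
host 7: place 11 vCPU, 5 vCPU left
7 hosts × 16 vCPU = 112 vCPU; used 90 vCPU; unused 22 vCPU.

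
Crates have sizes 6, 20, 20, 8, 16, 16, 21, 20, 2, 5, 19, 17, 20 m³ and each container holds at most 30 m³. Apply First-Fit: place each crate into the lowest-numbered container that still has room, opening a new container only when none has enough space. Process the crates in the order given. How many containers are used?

9

6 m³ → container 1 (remaining 24 m³)
20 m³ → container 1 (remaining 4 m³)
20 m³ → container 2 (remaining 10 m³)
8 m³ → container 2 (remaining 2 m³)
16 m³ → container 3 (remaining 14 m³)
16 m³ → container 4 (remaining 14 m³)
21 m³ → container 5 (remaining 9 m³)
20 m³ → container 6 (remaining 10 m³)
2 m³ → container 1 (remaining 2 m³)
5 m³ → container 3 (remaining 9 m³)
19 m³ → container 7 (remaining 11 m³)
17 m³ → container 8 (remaining 13 m³)
20 m³ → container 9 (remaining 10 m³)
Final containers: [6,20,2] [20,8] [16,5] [16] [21] [20] [19] [17] [20].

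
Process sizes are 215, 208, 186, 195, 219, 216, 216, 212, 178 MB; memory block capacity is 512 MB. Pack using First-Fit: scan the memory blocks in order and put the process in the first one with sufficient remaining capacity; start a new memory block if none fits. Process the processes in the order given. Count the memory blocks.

5

215 MB → memory block 1 (remaining 297 MB)
208 MB → memory block 1 (remaining 89 MB)
186 MB → memory block 2 (remaining 326 MB)
195 MB → memory block 2 (remaining 131 MB)
219 MB → memory block 3 (remaining 293 MB)
216 MB → memory block 3 (remaining 77 MB)
216 MB → memory block 4 (remaining 296 MB)
212 MB → memory block 4 (remaining 84 MB)
178 MB → memory block 5 (remaining 334 MB)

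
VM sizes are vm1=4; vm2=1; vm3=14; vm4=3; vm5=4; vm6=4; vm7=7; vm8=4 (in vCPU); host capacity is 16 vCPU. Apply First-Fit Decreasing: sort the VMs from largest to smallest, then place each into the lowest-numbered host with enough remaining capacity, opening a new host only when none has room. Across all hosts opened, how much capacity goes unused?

7

Sorted descending: 14, 7, 4, 4, 4, 4, 3, 1.
host 1: place 14 vCPU, 2 vCPU left
host 2: place 7 vCPU, 9 vCPU left
host 2: place 4 vCPU, 5 vCPU left
host 2: place 4 vCPU, 1 vCPU left
host 3: place 4 vCPU, 12 vCPU left
host 3: place 4 vCPU, 8 vCPU left
host 3: place 3 vCPU, 5 vCPU left
host 1: place 1 vCPU, 1 vCPU left
3 hosts × 16 vCPU = 48 vCPU; used 41 vCPU; unused 7 vCPU.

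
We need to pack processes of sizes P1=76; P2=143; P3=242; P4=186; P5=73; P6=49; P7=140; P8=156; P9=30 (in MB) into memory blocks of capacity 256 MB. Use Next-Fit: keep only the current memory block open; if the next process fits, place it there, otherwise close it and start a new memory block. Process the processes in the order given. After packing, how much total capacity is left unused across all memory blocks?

441

memory block 1: place P1 (76 MB), 180 MB left
memory block 1: place P2 (143 MB), 37 MB left
memory block 2: place P3 (242 MB), 14 MB left
memory block 3: place P4 (186 MB), 70 MB left
memory block 4: place P5 (73 MB), 183 MB left
memory block 4: place P6 (49 MB), 134 MB left
memory block 5: place P7 (140 MB), 116 MB left
memory block 6: place P8 (156 MB), 100 MB left
memory block 6: place P9 (30 MB), 70 MB left
6 memory blocks × 256 MB = 1536 MB; used 1095 MB; unused 441 MB.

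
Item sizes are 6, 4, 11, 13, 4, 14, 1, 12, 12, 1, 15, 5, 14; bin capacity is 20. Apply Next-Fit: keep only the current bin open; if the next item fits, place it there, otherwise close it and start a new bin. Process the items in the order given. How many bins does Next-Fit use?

8

Put 6 in bin 1; 14 remain.
Put 4 in bin 1; 10 remain.
Put 11 in bin 2; 9 remain.
Put 13 in bin 3; 7 remain.
Put 4 in bin 3; 3 remain.
Put 14 in bin 4; 6 remain.
Put 1 in bin 4; 5 remain.
Put 12 in bin 5; 8 remain.
Put 12 in bin 6; 8 remain.
Put 1 in bin 6; 7 remain.
Put 15 in bin 7; 5 remain.
Put 5 in bin 7; 0 remain.
Put 14 in bin 8; 6 remain.
Final bins: [6,4] [11] [13,4] [14,1] [12] [12,1] [15,5] [14].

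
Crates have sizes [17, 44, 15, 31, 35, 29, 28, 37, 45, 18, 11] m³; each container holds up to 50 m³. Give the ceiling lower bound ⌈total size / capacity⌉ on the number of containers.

7

Total size = 17 + 44 + 15 + 31 + 35 + 29 + 28 + 37 + 45 + 18 + 11 = 310 m³.
⌈310 / 50⌉ = 7.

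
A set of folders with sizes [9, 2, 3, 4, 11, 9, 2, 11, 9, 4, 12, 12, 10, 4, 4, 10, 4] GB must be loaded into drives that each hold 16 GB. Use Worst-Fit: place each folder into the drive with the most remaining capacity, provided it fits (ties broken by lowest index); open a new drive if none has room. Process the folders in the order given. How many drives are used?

Put 9 GB in drive 1; 7 GB remain.
Put 2 GB in drive 1; 5 GB remain.
Put 3 GB in drive 1; 2 GB remain.
Put 4 GB in drive 2; 12 GB remain.
Put 11 GB in drive 2; 1 GB remain.
Put 9 GB in drive 3; 7 GB remain.
Put 2 GB in drive 3; 5 GB remain.
Put 11 GB in drive 4; 5 GB remain.
Put 9 GB in drive 5; 7 GB remain.
Put 4 GB in drive 5; 3 GB remain.
Put 12 GB in drive 6; 4 GB remain.
Put 12 GB in drive 7; 4 GB remain.
Put 10 GB in drive 8; 6 GB remain.
Put 4 GB in drive 8; 2 GB remain.
Put 4 GB in drive 3; 1 GB remain.
Put 10 GB in drive 9; 6 GB remain.
Put 4 GB in drive 9; 2 GB remain.
Final drives: [9,2,3] [4,11] [9,2,4] [11] [9,4] [12] [12] [10,4] [10,4].

9 drives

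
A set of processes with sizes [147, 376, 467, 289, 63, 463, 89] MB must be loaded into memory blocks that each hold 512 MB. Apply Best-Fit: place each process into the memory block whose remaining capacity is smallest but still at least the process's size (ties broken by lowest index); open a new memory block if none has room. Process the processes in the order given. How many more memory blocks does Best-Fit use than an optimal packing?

Best-Fit: [147,289,63] [376,89] [467] [463] → 4 memory blocks.
Total size 1894 MB; any packing needs at least ⌈1894/512⌉ = 4 memory blocks.
So 4 is already optimal.

0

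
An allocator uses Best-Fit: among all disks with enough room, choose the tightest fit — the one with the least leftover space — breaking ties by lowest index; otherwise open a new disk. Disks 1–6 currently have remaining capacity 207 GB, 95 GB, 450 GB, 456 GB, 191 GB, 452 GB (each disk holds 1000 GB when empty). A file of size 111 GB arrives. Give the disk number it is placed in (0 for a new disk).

Disks with room: disk 1 (207 GB), disk 3 (450 GB), disk 4 (456 GB), disk 5 (191 GB), disk 6 (452 GB).
Tightest fit is disk 5 with 191 GB free.

5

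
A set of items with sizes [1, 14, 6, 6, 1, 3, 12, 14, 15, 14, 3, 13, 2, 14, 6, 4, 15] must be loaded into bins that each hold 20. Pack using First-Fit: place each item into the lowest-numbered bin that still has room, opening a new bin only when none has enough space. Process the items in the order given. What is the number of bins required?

bin 1: place 1, 19 left
bin 1: place 14, 5 left
bin 2: place 6, 14 left
bin 2: place 6, 8 left
bin 1: place 1, 4 left
bin 1: place 3, 1 left
bin 3: place 12, 8 left
bin 4: place 14, 6 left
bin 5: place 15, 5 left
bin 6: place 14, 6 left
bin 2: place 3, 5 left
bin 7: place 13, 7 left
bin 2: place 2, 3 left
bin 8: place 14, 6 left
bin 3: place 6, 2 left
bin 4: place 4, 2 left
bin 9: place 15, 5 left
Final bins: [1,14,1,3] [6,6,3,2] [12,6] [14,4] [15] [14] [13] [14] [15].

9 bins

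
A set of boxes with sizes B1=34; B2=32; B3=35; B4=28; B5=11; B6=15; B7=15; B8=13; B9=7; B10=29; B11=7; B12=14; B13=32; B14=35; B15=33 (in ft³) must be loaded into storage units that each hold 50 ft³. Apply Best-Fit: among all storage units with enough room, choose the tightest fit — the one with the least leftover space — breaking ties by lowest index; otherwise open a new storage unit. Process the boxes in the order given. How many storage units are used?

B1 (34 ft³) → storage unit 1 (remaining 16 ft³)
B2 (32 ft³) → storage unit 2 (remaining 18 ft³)
B3 (35 ft³) → storage unit 3 (remaining 15 ft³)
B4 (28 ft³) → storage unit 4 (remaining 22 ft³)
B5 (11 ft³) → storage unit 3 (remaining 4 ft³)
B6 (15 ft³) → storage unit 1 (remaining 1 ft³)
B7 (15 ft³) → storage unit 2 (remaining 3 ft³)
B8 (13 ft³) → storage unit 4 (remaining 9 ft³)
B9 (7 ft³) → storage unit 4 (remaining 2 ft³)
B10 (29 ft³) → storage unit 5 (remaining 21 ft³)
B11 (7 ft³) → storage unit 5 (remaining 14 ft³)
B12 (14 ft³) → storage unit 5 (remaining 0 ft³)
B13 (32 ft³) → storage unit 6 (remaining 18 ft³)
B14 (35 ft³) → storage unit 7 (remaining 15 ft³)
B15 (33 ft³) → storage unit 8 (remaining 17 ft³)

8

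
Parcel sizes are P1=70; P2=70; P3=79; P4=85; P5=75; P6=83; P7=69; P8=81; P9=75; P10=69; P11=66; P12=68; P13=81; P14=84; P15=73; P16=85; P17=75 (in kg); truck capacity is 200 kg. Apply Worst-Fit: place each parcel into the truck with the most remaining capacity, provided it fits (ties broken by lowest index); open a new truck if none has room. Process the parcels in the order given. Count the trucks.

9 trucks

P1 (70 kg) → truck 1 (remaining 130 kg)
P2 (70 kg) → truck 1 (remaining 60 kg)
P3 (79 kg) → truck 2 (remaining 121 kg)
P4 (85 kg) → truck 2 (remaining 36 kg)
P5 (75 kg) → truck 3 (remaining 125 kg)
P6 (83 kg) → truck 3 (remaining 42 kg)
P7 (69 kg) → truck 4 (remaining 131 kg)
P8 (81 kg) → truck 4 (remaining 50 kg)
P9 (75 kg) → truck 5 (remaining 125 kg)
P10 (69 kg) → truck 5 (remaining 56 kg)
P11 (66 kg) → truck 6 (remaining 134 kg)
P12 (68 kg) → truck 6 (remaining 66 kg)
P13 (81 kg) → truck 7 (remaining 119 kg)
P14 (84 kg) → truck 7 (remaining 35 kg)
P15 (73 kg) → truck 8 (remaining 127 kg)
P16 (85 kg) → truck 8 (remaining 42 kg)
P17 (75 kg) → truck 9 (remaining 125 kg)
Final trucks: [70,70] [79,85] [75,83] [69,81] [75,69] [66,68] [81,84] [73,85] [75].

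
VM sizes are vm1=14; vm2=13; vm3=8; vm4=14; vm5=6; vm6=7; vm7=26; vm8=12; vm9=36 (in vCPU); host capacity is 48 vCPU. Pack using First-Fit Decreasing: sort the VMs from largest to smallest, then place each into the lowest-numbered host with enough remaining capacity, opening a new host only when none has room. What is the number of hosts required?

Sorted descending: 36, 26, 14, 14, 13, 12, 8, 7, 6.
host 1: place 36 vCPU, 12 vCPU left
host 2: place 26 vCPU, 22 vCPU left
host 2: place 14 vCPU, 8 vCPU left
host 3: place 14 vCPU, 34 vCPU left
host 3: place 13 vCPU, 21 vCPU left
host 1: place 12 vCPU, 0 vCPU left
host 2: place 8 vCPU, 0 vCPU left
host 3: place 7 vCPU, 14 vCPU left
host 3: place 6 vCPU, 8 vCPU left
Final hosts: [36,12] [26,14,8] [14,13,7,6].

3 hosts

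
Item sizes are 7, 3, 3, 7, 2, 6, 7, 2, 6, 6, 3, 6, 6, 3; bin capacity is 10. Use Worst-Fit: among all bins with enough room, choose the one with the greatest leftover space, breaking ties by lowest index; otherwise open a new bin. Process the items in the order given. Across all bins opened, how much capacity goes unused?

7 → bin 1 (remaining 3)
3 → bin 1 (remaining 0)
3 → bin 2 (remaining 7)
7 → bin 2 (remaining 0)
2 → bin 3 (remaining 8)
6 → bin 3 (remaining 2)
7 → bin 4 (remaining 3)
2 → bin 4 (remaining 1)
6 → bin 5 (remaining 4)
6 → bin 6 (remaining 4)
3 → bin 5 (remaining 1)
6 → bin 7 (remaining 4)
6 → bin 8 (remaining 4)
3 → bin 6 (remaining 1)
8 bins × 10 = 80; used 67; unused 13.

13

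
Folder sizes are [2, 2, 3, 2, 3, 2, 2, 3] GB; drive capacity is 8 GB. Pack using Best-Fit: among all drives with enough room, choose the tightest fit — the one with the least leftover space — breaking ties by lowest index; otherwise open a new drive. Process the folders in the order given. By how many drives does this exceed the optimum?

0

Best-Fit: [2,2,3] [2,3,2] [2,3] → 3 drives.
Total size 19 GB; any packing needs at least ⌈19/8⌉ = 3 drives.
So 3 is already optimal.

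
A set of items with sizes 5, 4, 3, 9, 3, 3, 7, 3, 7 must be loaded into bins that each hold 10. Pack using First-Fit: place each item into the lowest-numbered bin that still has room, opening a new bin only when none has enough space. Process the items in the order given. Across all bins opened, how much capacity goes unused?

6

5 → bin 1 (remaining 5)
4 → bin 1 (remaining 1)
3 → bin 2 (remaining 7)
9 → bin 3 (remaining 1)
3 → bin 2 (remaining 4)
3 → bin 2 (remaining 1)
7 → bin 4 (remaining 3)
3 → bin 4 (remaining 0)
7 → bin 5 (remaining 3)
5 bins × 10 = 50; used 44; unused 6.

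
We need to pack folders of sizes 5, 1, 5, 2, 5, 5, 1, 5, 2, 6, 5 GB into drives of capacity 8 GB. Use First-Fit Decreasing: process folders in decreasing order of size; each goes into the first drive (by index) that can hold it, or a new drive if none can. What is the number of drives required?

7 drives

Sorted descending: 6, 5, 5, 5, 5, 5, 5, 2, 2, 1, 1.
6 GB → drive 1 (remaining 2 GB)
5 GB → drive 2 (remaining 3 GB)
5 GB → drive 3 (remaining 3 GB)
5 GB → drive 4 (remaining 3 GB)
5 GB → drive 5 (remaining 3 GB)
5 GB → drive 6 (remaining 3 GB)
5 GB → drive 7 (remaining 3 GB)
2 GB → drive 1 (remaining 0 GB)
2 GB → drive 2 (remaining 1 GB)
1 GB → drive 2 (remaining 0 GB)
1 GB → drive 3 (remaining 2 GB)
Final drives: [6,2] [5,2,1] [5,1] [5] [5] [5] [5].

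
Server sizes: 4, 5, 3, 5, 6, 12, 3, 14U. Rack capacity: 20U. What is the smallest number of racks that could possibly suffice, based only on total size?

3 racks

Total size = 4 + 5 + 3 + 5 + 6 + 12 + 3 + 14 = 52U.
⌈52 / 20⌉ = 3.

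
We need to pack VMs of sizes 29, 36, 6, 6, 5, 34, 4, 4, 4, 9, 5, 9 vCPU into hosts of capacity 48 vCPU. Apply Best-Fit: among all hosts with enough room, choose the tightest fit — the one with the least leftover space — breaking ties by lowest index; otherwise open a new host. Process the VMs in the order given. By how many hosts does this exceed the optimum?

Best-Fit: [29,5,4,4,4] [36,6,6] [34,9,5] [9] → 4 hosts.
Total size 151 vCPU; any packing needs at least ⌈151/48⌉ = 4 hosts.
So 4 is already optimal.

0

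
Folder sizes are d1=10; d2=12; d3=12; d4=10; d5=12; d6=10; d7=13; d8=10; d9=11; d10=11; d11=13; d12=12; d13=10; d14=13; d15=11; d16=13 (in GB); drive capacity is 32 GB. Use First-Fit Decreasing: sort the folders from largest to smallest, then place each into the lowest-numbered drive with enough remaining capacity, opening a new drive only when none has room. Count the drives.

7

Sorted descending: 13, 13, 13, 13, 12, 12, 12, 12, 11, 11, 11, 10, 10, 10, 10, 10.
drive 1: place 13 GB, 19 GB left
drive 1: place 13 GB, 6 GB left
drive 2: place 13 GB, 19 GB left
drive 2: place 13 GB, 6 GB left
drive 3: place 12 GB, 20 GB left
drive 3: place 12 GB, 8 GB left
drive 4: place 12 GB, 20 GB left
drive 4: place 12 GB, 8 GB left
drive 5: place 11 GB, 21 GB left
drive 5: place 11 GB, 10 GB left
drive 6: place 11 GB, 21 GB left
drive 5: place 10 GB, 0 GB left
drive 6: place 10 GB, 11 GB left
drive 6: place 10 GB, 1 GB left
drive 7: place 10 GB, 22 GB left
drive 7: place 10 GB, 12 GB left
Final drives: [13,13] [13,13] [12,12] [12,12] [11,11,10] [11,10,10] [10,10].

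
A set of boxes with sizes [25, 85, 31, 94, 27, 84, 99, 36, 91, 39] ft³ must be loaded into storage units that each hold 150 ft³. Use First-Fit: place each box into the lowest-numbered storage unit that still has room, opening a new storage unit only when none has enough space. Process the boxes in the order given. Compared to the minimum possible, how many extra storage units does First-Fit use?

First-Fit: [25,85,31] [94,27] [84,36] [99,39] [91] → 5 storage units.
Total size 611 ft³; any packing needs at least ⌈611/150⌉ = 5 storage units.
So 5 is already optimal.

0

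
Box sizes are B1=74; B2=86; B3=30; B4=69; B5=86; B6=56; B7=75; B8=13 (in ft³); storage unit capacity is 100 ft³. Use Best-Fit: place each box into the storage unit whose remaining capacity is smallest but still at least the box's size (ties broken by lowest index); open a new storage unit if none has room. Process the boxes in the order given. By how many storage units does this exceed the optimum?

0

Best-Fit: [74] [86,13] [30,69] [86] [56] [75] → 6 storage units.
6 boxes exceed 50 ft³ (half the capacity), and no two of those can share a storage unit, so at least 6 storage units are needed.
So 6 is already optimal.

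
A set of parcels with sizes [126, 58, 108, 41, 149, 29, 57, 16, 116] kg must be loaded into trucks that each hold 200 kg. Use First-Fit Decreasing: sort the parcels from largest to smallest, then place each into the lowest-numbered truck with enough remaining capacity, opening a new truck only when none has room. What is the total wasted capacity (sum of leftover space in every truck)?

Sorted descending: 149, 126, 116, 108, 58, 57, 41, 29, 16.
truck 1: place 149 kg, 51 kg left
truck 2: place 126 kg, 74 kg left
truck 3: place 116 kg, 84 kg left
truck 4: place 108 kg, 92 kg left
truck 2: place 58 kg, 16 kg left
truck 3: place 57 kg, 27 kg left
truck 1: place 41 kg, 10 kg left
truck 4: place 29 kg, 63 kg left
truck 2: place 16 kg, 0 kg left
4 trucks × 200 kg = 800 kg; used 700 kg; unused 100 kg.

100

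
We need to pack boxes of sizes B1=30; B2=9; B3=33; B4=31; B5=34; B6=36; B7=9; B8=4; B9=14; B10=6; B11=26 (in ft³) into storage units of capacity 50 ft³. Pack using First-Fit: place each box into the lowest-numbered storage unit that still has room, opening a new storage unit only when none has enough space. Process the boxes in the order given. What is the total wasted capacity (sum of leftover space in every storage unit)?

storage unit 1: place B1 (30 ft³), 20 ft³ left
storage unit 1: place B2 (9 ft³), 11 ft³ left
storage unit 2: place B3 (33 ft³), 17 ft³ left
storage unit 3: place B4 (31 ft³), 19 ft³ left
storage unit 4: place B5 (34 ft³), 16 ft³ left
storage unit 5: place B6 (36 ft³), 14 ft³ left
storage unit 1: place B7 (9 ft³), 2 ft³ left
storage unit 2: place B8 (4 ft³), 13 ft³ left
storage unit 3: place B9 (14 ft³), 5 ft³ left
storage unit 2: place B10 (6 ft³), 7 ft³ left
storage unit 6: place B11 (26 ft³), 24 ft³ left
6 storage units × 50 ft³ = 300 ft³; used 232 ft³; unused 68 ft³.

68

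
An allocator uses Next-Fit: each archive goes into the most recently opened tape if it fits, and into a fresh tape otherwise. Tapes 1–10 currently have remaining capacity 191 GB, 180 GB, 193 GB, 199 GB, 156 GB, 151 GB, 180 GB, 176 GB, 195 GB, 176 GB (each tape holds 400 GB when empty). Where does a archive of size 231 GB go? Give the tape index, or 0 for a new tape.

Next-Fit only looks at tape 10, which has 176 GB free.
231 GB does not fit, so a new tape is opened.

0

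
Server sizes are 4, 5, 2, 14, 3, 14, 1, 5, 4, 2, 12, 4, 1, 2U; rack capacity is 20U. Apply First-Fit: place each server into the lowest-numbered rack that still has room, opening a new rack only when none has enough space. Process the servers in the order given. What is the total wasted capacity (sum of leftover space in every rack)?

7

4U → rack 1 (remaining 16U)
5U → rack 1 (remaining 11U)
2U → rack 1 (remaining 9U)
14U → rack 2 (remaining 6U)
3U → rack 1 (remaining 6U)
14U → rack 3 (remaining 6U)
1U → rack 1 (remaining 5U)
5U → rack 1 (remaining 0U)
4U → rack 2 (remaining 2U)
2U → rack 2 (remaining 0U)
12U → rack 4 (remaining 8U)
4U → rack 3 (remaining 2U)
1U → rack 3 (remaining 1U)
2U → rack 4 (remaining 6U)
4 racks × 20U = 80U; used 73U; unused 7U.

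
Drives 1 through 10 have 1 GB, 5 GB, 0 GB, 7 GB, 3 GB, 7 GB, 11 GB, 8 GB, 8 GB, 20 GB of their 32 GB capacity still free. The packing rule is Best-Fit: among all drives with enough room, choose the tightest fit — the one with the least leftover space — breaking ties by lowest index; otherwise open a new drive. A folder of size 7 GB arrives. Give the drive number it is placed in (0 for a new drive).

4

Drives with room: drive 4 (7 GB), drive 6 (7 GB), drive 7 (11 GB), drive 8 (8 GB), drive 9 (8 GB), drive 10 (20 GB).
Tightest fit is drive 4 with 7 GB free.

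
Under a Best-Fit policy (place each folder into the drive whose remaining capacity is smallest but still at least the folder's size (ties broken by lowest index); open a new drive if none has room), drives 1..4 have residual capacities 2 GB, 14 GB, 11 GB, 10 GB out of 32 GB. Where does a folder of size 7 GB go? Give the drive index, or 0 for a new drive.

Drives with room: drive 2 (14 GB), drive 3 (11 GB), drive 4 (10 GB).
Tightest fit is drive 4 with 10 GB free.

4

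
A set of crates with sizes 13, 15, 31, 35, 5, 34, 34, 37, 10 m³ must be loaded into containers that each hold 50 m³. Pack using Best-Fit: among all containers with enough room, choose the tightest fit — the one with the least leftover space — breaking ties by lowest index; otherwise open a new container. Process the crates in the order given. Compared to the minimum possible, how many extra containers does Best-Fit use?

1

Best-Fit: [13,15] [31] [35,5,10] [34] [34] [37] → 6 containers.
Total size 214 m³; any packing needs at least ⌈214/50⌉ = 5 containers.
An optimal packing achieves that bound: [37,13] [35,15] [34,10,5] [34] [31] → 5 containers.
Excess: 6 − 5 = 1.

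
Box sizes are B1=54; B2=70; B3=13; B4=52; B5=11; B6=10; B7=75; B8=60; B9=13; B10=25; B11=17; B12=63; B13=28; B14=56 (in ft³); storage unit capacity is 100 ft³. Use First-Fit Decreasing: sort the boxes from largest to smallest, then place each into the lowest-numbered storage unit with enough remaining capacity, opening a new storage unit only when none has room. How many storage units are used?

7 storage units

Sorted descending: 75, 70, 63, 60, 56, 54, 52, 28, 25, 17, 13, 13, 11, 10.
storage unit 1: place 75 ft³, 25 ft³ left
storage unit 2: place 70 ft³, 30 ft³ left
storage unit 3: place 63 ft³, 37 ft³ left
storage unit 4: place 60 ft³, 40 ft³ left
storage unit 5: place 56 ft³, 44 ft³ left
storage unit 6: place 54 ft³, 46 ft³ left
storage unit 7: place 52 ft³, 48 ft³ left
storage unit 2: place 28 ft³, 2 ft³ left
storage unit 1: place 25 ft³, 0 ft³ left
storage unit 3: place 17 ft³, 20 ft³ left
storage unit 3: place 13 ft³, 7 ft³ left
storage unit 4: place 13 ft³, 27 ft³ left
storage unit 4: place 11 ft³, 16 ft³ left
storage unit 4: place 10 ft³, 6 ft³ left
Final storage units: [75,25] [70,28] [63,17,13] [60,13,11,10] [56] [54] [52].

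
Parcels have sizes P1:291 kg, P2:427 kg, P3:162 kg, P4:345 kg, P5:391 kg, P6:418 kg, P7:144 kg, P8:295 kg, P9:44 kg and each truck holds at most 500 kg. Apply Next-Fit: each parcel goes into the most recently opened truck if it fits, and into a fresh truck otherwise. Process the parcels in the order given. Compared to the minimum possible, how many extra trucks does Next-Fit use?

1

Next-Fit: [291] [427] [162] [345] [391] [418] [144,295,44] → 7 trucks.
Total size 2517 kg; any packing needs at least ⌈2517/500⌉ = 6 trucks.
An optimal packing achieves that bound: [427,44] [418] [391] [345,144] [295,162] [291] → 6 trucks.
Excess: 7 − 6 = 1.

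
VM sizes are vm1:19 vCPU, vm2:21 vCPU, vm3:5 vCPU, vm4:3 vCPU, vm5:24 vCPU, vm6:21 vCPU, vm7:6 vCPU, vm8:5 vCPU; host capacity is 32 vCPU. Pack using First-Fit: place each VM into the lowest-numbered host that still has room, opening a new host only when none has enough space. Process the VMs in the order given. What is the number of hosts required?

vm1 (19 vCPU) → host 1 (remaining 13 vCPU)
vm2 (21 vCPU) → host 2 (remaining 11 vCPU)
vm3 (5 vCPU) → host 1 (remaining 8 vCPU)
vm4 (3 vCPU) → host 1 (remaining 5 vCPU)
vm5 (24 vCPU) → host 3 (remaining 8 vCPU)
vm6 (21 vCPU) → host 4 (remaining 11 vCPU)
vm7 (6 vCPU) → host 2 (remaining 5 vCPU)
vm8 (5 vCPU) → host 1 (remaining 0 vCPU)

4 hosts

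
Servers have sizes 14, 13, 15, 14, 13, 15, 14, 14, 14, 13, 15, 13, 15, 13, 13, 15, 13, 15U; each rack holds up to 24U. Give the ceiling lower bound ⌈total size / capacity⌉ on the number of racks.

Total size = 14 + 13 + 15 + 14 + 13 + 15 + 14 + 14 + 14 + 13 + 15 + 13 + 15 + 13 + 13 + 15 + 13 + 15 = 251U.
⌈251 / 24⌉ = 11.

11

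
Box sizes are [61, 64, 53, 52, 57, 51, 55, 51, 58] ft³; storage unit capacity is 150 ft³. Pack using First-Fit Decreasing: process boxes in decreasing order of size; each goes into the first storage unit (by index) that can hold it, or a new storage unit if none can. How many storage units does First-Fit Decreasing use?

5 storage units

Sorted descending: 64, 61, 58, 57, 55, 53, 52, 51, 51.
storage unit 1: place 64 ft³, 86 ft³ left
storage unit 1: place 61 ft³, 25 ft³ left
storage unit 2: place 58 ft³, 92 ft³ left
storage unit 2: place 57 ft³, 35 ft³ left
storage unit 3: place 55 ft³, 95 ft³ left
storage unit 3: place 53 ft³, 42 ft³ left
storage unit 4: place 52 ft³, 98 ft³ left
storage unit 4: place 51 ft³, 47 ft³ left
storage unit 5: place 51 ft³, 99 ft³ left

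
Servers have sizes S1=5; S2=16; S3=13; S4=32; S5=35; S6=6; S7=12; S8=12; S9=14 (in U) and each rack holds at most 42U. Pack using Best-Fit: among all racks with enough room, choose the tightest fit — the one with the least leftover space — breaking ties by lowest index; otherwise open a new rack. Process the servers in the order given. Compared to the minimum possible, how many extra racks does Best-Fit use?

Best-Fit: [5,16,13] [32] [35,6] [12,12,14] → 4 racks.
Total size 145U; any packing needs at least ⌈145/42⌉ = 4 racks.
So 4 is already optimal.

0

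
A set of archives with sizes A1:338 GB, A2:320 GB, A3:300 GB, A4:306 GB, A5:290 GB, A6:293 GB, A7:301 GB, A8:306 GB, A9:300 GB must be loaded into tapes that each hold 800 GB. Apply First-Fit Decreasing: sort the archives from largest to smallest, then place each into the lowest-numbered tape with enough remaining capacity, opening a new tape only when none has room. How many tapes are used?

5 tapes

Sorted descending: 338, 320, 306, 306, 301, 300, 300, 293, 290.
Put 338 GB in tape 1; 462 GB remain.
Put 320 GB in tape 1; 142 GB remain.
Put 306 GB in tape 2; 494 GB remain.
Put 306 GB in tape 2; 188 GB remain.
Put 301 GB in tape 3; 499 GB remain.
Put 300 GB in tape 3; 199 GB remain.
Put 300 GB in tape 4; 500 GB remain.
Put 293 GB in tape 4; 207 GB remain.
Put 290 GB in tape 5; 510 GB remain.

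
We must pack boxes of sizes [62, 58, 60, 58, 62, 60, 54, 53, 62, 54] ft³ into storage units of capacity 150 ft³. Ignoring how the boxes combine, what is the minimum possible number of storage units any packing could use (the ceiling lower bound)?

4

Total size = 62 + 58 + 60 + 58 + 62 + 60 + 54 + 53 + 62 + 54 = 583 ft³.
⌈583 / 150⌉ = 4.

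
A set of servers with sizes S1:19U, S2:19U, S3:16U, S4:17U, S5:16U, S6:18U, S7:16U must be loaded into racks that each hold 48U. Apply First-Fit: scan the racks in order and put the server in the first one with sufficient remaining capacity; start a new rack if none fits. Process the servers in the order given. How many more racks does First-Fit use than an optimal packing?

First-Fit: [19,19] [16,17] [16,18] [16] → 4 racks.
Total size 121U; any packing needs at least ⌈121/48⌉ = 3 racks.
An optimal packing achieves that bound: [19,19] [18,17] [16,16,16] → 3 racks.
Excess: 4 − 3 = 1.

1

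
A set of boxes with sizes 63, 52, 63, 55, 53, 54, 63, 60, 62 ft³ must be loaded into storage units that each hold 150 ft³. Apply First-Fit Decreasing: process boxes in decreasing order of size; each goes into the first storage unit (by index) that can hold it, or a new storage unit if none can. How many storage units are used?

5

Sorted descending: 63, 63, 63, 62, 60, 55, 54, 53, 52.
storage unit 1: place 63 ft³, 87 ft³ left
storage unit 1: place 63 ft³, 24 ft³ left
storage unit 2: place 63 ft³, 87 ft³ left
storage unit 2: place 62 ft³, 25 ft³ left
storage unit 3: place 60 ft³, 90 ft³ left
storage unit 3: place 55 ft³, 35 ft³ left
storage unit 4: place 54 ft³, 96 ft³ left
storage unit 4: place 53 ft³, 43 ft³ left
storage unit 5: place 52 ft³, 98 ft³ left
Final storage units: [63,63] [63,62] [60,55] [54,53] [52].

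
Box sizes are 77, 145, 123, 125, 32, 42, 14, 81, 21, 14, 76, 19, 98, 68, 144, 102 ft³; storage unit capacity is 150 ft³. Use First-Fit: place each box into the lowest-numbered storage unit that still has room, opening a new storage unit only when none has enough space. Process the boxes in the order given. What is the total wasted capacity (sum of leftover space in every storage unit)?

storage unit 1: place 77 ft³, 73 ft³ left
storage unit 2: place 145 ft³, 5 ft³ left
storage unit 3: place 123 ft³, 27 ft³ left
storage unit 4: place 125 ft³, 25 ft³ left
storage unit 1: place 32 ft³, 41 ft³ left
storage unit 5: place 42 ft³, 108 ft³ left
storage unit 1: place 14 ft³, 27 ft³ left
storage unit 5: place 81 ft³, 27 ft³ left
storage unit 1: place 21 ft³, 6 ft³ left
storage unit 3: place 14 ft³, 13 ft³ left
storage unit 6: place 76 ft³, 74 ft³ left
storage unit 4: place 19 ft³, 6 ft³ left
storage unit 7: place 98 ft³, 52 ft³ left
storage unit 6: place 68 ft³, 6 ft³ left
storage unit 8: place 144 ft³, 6 ft³ left
storage unit 9: place 102 ft³, 48 ft³ left
9 storage units × 150 ft³ = 1350 ft³; used 1181 ft³; unused 169 ft³.

169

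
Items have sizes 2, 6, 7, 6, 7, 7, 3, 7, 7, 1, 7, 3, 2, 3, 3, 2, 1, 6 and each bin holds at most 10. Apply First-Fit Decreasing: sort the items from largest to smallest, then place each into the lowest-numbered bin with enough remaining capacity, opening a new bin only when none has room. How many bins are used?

9

Sorted descending: 7, 7, 7, 7, 7, 7, 6, 6, 6, 3, 3, 3, 3, 2, 2, 2, 1, 1.
7 → bin 1 (remaining 3)
7 → bin 2 (remaining 3)
7 → bin 3 (remaining 3)
7 → bin 4 (remaining 3)
7 → bin 5 (remaining 3)
7 → bin 6 (remaining 3)
6 → bin 7 (remaining 4)
6 → bin 8 (remaining 4)
6 → bin 9 (remaining 4)
3 → bin 1 (remaining 0)
3 → bin 2 (remaining 0)
3 → bin 3 (remaining 0)
3 → bin 4 (remaining 0)
2 → bin 5 (remaining 1)
2 → bin 6 (remaining 1)
2 → bin 7 (remaining 2)
1 → bin 5 (remaining 0)
1 → bin 6 (remaining 0)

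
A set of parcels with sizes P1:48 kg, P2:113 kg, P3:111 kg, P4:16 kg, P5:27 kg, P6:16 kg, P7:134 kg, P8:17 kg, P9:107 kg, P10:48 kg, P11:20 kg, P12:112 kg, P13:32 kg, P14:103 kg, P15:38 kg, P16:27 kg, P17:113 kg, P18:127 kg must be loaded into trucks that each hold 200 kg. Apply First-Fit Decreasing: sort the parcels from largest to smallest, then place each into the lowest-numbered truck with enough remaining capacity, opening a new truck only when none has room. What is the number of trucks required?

8

Sorted descending: 134, 127, 113, 113, 112, 111, 107, 103, 48, 48, 38, 32, 27, 27, 20, 17, 16, 16.
134 kg → truck 1 (remaining 66 kg)
127 kg → truck 2 (remaining 73 kg)
113 kg → truck 3 (remaining 87 kg)
113 kg → truck 4 (remaining 87 kg)
112 kg → truck 5 (remaining 88 kg)
111 kg → truck 6 (remaining 89 kg)
107 kg → truck 7 (remaining 93 kg)
103 kg → truck 8 (remaining 97 kg)
48 kg → truck 1 (remaining 18 kg)
48 kg → truck 2 (remaining 25 kg)
38 kg → truck 3 (remaining 49 kg)
32 kg → truck 3 (remaining 17 kg)
27 kg → truck 4 (remaining 60 kg)
27 kg → truck 4 (remaining 33 kg)
20 kg → truck 2 (remaining 5 kg)
17 kg → truck 1 (remaining 1 kg)
16 kg → truck 3 (remaining 1 kg)
16 kg → truck 4 (remaining 17 kg)
Final trucks: [134,48,17] [127,48,20] [113,38,32,16] [113,27,27,16] [112] [111] [107] [103].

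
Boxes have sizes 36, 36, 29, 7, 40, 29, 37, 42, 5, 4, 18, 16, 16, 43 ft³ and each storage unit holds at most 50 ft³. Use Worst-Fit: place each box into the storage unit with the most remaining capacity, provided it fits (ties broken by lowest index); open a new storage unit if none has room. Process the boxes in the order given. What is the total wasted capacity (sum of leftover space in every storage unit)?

92

Put 36 ft³ in storage unit 1; 14 ft³ remain.
Put 36 ft³ in storage unit 2; 14 ft³ remain.
Put 29 ft³ in storage unit 3; 21 ft³ remain.
Put 7 ft³ in storage unit 3; 14 ft³ remain.
Put 40 ft³ in storage unit 4; 10 ft³ remain.
Put 29 ft³ in storage unit 5; 21 ft³ remain.
Put 37 ft³ in storage unit 6; 13 ft³ remain.
Put 42 ft³ in storage unit 7; 8 ft³ remain.
Put 5 ft³ in storage unit 5; 16 ft³ remain.
Put 4 ft³ in storage unit 5; 12 ft³ remain.
Put 18 ft³ in storage unit 8; 32 ft³ remain.
Put 16 ft³ in storage unit 8; 16 ft³ remain.
Put 16 ft³ in storage unit 8; 0 ft³ remain.
Put 43 ft³ in storage unit 9; 7 ft³ remain.
9 storage units × 50 ft³ = 450 ft³; used 358 ft³; unused 92 ft³.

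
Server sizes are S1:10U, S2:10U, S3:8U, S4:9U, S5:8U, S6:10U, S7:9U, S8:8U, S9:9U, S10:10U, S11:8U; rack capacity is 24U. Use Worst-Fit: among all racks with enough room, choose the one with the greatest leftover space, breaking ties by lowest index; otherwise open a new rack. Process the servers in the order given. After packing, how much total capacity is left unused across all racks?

rack 1: place S1 (10U), 14U left
rack 1: place S2 (10U), 4U left
rack 2: place S3 (8U), 16U left
rack 2: place S4 (9U), 7U left
rack 3: place S5 (8U), 16U left
rack 3: place S6 (10U), 6U left
rack 4: place S7 (9U), 15U left
rack 4: place S8 (8U), 7U left
rack 5: place S9 (9U), 15U left
rack 5: place S10 (10U), 5U left
rack 6: place S11 (8U), 16U left
6 racks × 24U = 144U; used 99U; unused 45U.

45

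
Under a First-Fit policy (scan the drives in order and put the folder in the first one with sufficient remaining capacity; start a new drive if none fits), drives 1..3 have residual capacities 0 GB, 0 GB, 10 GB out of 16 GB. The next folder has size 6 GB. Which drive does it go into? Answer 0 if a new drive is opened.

Drives with room: drive 3 (10 GB).
The first with room is drive 3.

3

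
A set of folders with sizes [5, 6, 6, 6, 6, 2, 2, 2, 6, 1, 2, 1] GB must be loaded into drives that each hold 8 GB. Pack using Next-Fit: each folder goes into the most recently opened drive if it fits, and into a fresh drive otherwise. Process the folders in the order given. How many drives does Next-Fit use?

8 drives

drive 1: place 5 GB, 3 GB left
drive 2: place 6 GB, 2 GB left
drive 3: place 6 GB, 2 GB left
drive 4: place 6 GB, 2 GB left
drive 5: place 6 GB, 2 GB left
drive 5: place 2 GB, 0 GB left
drive 6: place 2 GB, 6 GB left
drive 6: place 2 GB, 4 GB left
drive 7: place 6 GB, 2 GB left
drive 7: place 1 GB, 1 GB left
drive 8: place 2 GB, 6 GB left
drive 8: place 1 GB, 5 GB left
Final drives: [5] [6] [6] [6] [6,2] [2,2] [6,1] [2,1].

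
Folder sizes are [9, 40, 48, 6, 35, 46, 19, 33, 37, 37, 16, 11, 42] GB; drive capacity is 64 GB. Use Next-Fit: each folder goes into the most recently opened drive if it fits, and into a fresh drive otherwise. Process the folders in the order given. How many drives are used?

Put 9 GB in drive 1; 55 GB remain.
Put 40 GB in drive 1; 15 GB remain.
Put 48 GB in drive 2; 16 GB remain.
Put 6 GB in drive 2; 10 GB remain.
Put 35 GB in drive 3; 29 GB remain.
Put 46 GB in drive 4; 18 GB remain.
Put 19 GB in drive 5; 45 GB remain.
Put 33 GB in drive 5; 12 GB remain.
Put 37 GB in drive 6; 27 GB remain.
Put 37 GB in drive 7; 27 GB remain.
Put 16 GB in drive 7; 11 GB remain.
Put 11 GB in drive 7; 0 GB remain.
Put 42 GB in drive 8; 22 GB remain.
Final drives: [9,40] [48,6] [35] [46] [19,33] [37] [37,16,11] [42].

8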